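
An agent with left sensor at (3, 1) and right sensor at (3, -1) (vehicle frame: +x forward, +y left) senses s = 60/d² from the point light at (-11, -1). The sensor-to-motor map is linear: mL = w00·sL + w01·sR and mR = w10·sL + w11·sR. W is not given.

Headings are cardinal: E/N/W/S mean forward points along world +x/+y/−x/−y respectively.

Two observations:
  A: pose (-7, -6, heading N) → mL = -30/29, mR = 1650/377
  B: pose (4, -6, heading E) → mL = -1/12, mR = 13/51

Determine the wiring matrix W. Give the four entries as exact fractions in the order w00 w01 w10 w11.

0 -1/2 1/2 1

obs A: pose=(-7,-6,N) → sL=60/13, sR=60/29, mL=-30/29, mR=1650/377
obs B: pose=(4,-6,E) → sL=3/17, sR=1/6, mL=-1/12, mR=13/51
sensor matrix S = [[60/13, 60/29], [3/17, 1/6]]; det S = 2590/6409
solve [mL_A; mL_B] = S·[w00; w01] and [mR_A; mR_B] = S·[w10; w11]:
  w00 = 0, w01 = -1/2, w10 = 1/2, w11 = 1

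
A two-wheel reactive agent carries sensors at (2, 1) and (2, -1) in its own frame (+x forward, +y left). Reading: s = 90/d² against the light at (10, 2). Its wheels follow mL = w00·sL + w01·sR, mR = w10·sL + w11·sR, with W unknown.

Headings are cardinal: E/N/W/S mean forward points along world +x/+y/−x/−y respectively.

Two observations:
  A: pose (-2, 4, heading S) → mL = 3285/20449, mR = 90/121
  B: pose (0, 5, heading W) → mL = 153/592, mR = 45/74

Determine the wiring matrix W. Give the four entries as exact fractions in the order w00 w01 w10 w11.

obs A: pose=(-2,4,S) → sL=90/121, sR=90/169, mL=3285/20449, mR=90/121
obs B: pose=(0,5,W) → sL=45/74, sR=9/16, mL=153/592, mR=45/74
sensor matrix S = [[90/121, 90/169], [45/74, 9/16]]; det S = 572265/6052904
solve [mL_A; mL_B] = S·[w00; w01] and [mR_A; mR_B] = S·[w10; w11]:
  w00 = -1/2, w01 = 1, w10 = 1, w11 = 0

-1/2 1 1 0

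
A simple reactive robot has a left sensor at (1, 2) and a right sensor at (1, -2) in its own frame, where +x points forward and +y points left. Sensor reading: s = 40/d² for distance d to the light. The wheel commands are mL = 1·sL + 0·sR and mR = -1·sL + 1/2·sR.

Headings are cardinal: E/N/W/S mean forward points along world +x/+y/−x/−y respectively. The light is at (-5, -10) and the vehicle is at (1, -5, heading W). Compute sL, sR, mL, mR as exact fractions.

left sensor world pos  = (0, -7); dL² = 34
right sensor world pos = (0, -3); dR² = 74
sL = 40/34 = 20/17
sR = 40/74 = 20/37
mL = 1·sL + 0·sR = 20/17
mR = -1·sL + 1/2·sR = -570/629

20/17 20/37 20/17 -570/629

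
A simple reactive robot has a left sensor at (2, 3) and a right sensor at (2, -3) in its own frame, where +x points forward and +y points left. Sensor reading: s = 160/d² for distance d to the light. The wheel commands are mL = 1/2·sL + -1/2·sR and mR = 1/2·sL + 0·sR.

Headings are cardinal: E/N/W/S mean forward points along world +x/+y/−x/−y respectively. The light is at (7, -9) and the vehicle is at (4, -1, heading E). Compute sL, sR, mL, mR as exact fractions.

left sensor world pos  = (6, 2); dL² = 122
right sensor world pos = (6, -4); dR² = 26
sL = 160/122 = 80/61
sR = 160/26 = 80/13
mL = 1/2·sL + -1/2·sR = -1920/793
mR = 1/2·sL + 0·sR = 40/61

80/61 80/13 -1920/793 40/61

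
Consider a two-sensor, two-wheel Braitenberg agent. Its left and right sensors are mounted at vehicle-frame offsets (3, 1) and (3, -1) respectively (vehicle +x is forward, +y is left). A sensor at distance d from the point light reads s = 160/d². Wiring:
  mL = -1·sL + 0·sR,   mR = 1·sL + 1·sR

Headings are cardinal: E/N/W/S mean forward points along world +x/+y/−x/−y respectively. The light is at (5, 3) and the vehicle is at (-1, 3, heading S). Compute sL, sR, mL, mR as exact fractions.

left sensor world pos  = (0, 0); dL² = 34
right sensor world pos = (-2, 0); dR² = 58
sL = 160/34 = 80/17
sR = 160/58 = 80/29
mL = -1·sL + 0·sR = -80/17
mR = 1·sL + 1·sR = 3680/493

80/17 80/29 -80/17 3680/493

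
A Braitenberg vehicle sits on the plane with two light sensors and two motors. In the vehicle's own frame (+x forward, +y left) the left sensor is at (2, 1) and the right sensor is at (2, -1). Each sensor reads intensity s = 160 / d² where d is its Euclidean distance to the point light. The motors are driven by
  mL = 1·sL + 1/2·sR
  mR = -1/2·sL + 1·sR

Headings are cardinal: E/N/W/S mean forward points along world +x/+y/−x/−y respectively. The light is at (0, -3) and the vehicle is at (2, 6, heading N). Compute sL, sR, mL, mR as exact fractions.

80/61 16/13 1528/793 456/793

left sensor world pos  = (1, 8); dL² = 122
right sensor world pos = (3, 8); dR² = 130
sL = 160/122 = 80/61
sR = 160/130 = 16/13
mL = 1·sL + 1/2·sR = 1528/793
mR = -1/2·sL + 1·sR = 456/793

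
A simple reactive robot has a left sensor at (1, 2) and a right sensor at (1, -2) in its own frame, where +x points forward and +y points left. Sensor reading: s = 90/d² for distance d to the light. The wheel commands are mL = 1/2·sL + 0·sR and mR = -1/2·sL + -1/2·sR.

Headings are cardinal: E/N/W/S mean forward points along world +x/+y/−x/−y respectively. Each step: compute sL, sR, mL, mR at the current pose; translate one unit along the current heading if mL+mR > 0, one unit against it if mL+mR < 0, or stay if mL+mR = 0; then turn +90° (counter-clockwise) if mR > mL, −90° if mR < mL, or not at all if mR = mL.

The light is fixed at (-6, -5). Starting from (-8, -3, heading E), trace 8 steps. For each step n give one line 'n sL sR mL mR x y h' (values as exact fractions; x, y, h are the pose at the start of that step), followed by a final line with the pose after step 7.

0 90/17 90 45/17 -810/17 -8 -3 E
1 45 45/13 45/2 -315/13 -9 -3 S
2 90/17 90/41 45/17 -2610/697 -9 -2 W
3 45/16 45/8 45/32 -135/32 -8 -2 N
4 90/17 90 45/17 -810/17 -8 -3 E
5 45 45/13 45/2 -315/13 -9 -3 S
6 90/17 90/41 45/17 -2610/697 -9 -2 W
7 45/16 45/8 45/32 -135/32 -8 -2 N
final -8 -3 E

n=0: pose=(-8,-3,E); sL=90/17, sR=90; mL=45/17, mR=-810/17; mL+mR=-45 → advance -1; mR−mL=-855/17 → turn -1·90°
n=1: pose=(-9,-3,S); sL=45, sR=45/13; mL=45/2, mR=-315/13; mL+mR=-45/26 → advance -1; mR−mL=-1215/26 → turn -1·90°
n=2: pose=(-9,-2,W); sL=90/17, sR=90/41; mL=45/17, mR=-2610/697; mL+mR=-45/41 → advance -1; mR−mL=-4455/697 → turn -1·90°
n=3: pose=(-8,-2,N); sL=45/16, sR=45/8; mL=45/32, mR=-135/32; mL+mR=-45/16 → advance -1; mR−mL=-45/8 → turn -1·90°
n=4: pose=(-8,-3,E); sL=90/17, sR=90; mL=45/17, mR=-810/17; mL+mR=-45 → advance -1; mR−mL=-855/17 → turn -1·90°
n=5: pose=(-9,-3,S); sL=45, sR=45/13; mL=45/2, mR=-315/13; mL+mR=-45/26 → advance -1; mR−mL=-1215/26 → turn -1·90°
n=6: pose=(-9,-2,W); sL=90/17, sR=90/41; mL=45/17, mR=-2610/697; mL+mR=-45/41 → advance -1; mR−mL=-4455/697 → turn -1·90°
n=7: pose=(-8,-2,N); sL=45/16, sR=45/8; mL=45/32, mR=-135/32; mL+mR=-45/16 → advance -1; mR−mL=-45/8 → turn -1·90°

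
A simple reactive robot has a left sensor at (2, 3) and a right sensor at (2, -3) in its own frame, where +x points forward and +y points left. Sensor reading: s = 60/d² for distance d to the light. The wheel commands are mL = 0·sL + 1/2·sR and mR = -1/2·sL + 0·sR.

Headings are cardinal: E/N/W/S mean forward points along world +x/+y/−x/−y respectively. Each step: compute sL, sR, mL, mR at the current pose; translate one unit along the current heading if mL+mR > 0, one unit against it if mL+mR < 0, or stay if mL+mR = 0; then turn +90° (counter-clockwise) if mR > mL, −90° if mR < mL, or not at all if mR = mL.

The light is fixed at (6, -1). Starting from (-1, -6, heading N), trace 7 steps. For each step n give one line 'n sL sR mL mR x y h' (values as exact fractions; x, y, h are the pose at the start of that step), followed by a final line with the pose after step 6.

0 60/109 12/5 6/5 -30/109 -1 -6 N
1 30/13 30/37 15/37 -15/13 -1 -5 E
2 60/61 60/157 30/157 -30/61 -2 -5 S
3 15/34 3/5 3/10 -15/68 -2 -4 W
4 12/29 60/37 30/37 -6/29 -3 -4 N
5 6/5 30/37 15/37 -3/5 -3 -3 E
6 12/13 12/37 6/37 -6/13 -4 -3 S
final -4 -2 W

n=0: pose=(-1,-6,N); sL=60/109, sR=12/5; mL=6/5, mR=-30/109; mL+mR=504/545 → advance +1; mR−mL=-804/545 → turn -1·90°
n=1: pose=(-1,-5,E); sL=30/13, sR=30/37; mL=15/37, mR=-15/13; mL+mR=-360/481 → advance -1; mR−mL=-750/481 → turn -1·90°
n=2: pose=(-2,-5,S); sL=60/61, sR=60/157; mL=30/157, mR=-30/61; mL+mR=-2880/9577 → advance -1; mR−mL=-6540/9577 → turn -1·90°
n=3: pose=(-2,-4,W); sL=15/34, sR=3/5; mL=3/10, mR=-15/68; mL+mR=27/340 → advance +1; mR−mL=-177/340 → turn -1·90°
n=4: pose=(-3,-4,N); sL=12/29, sR=60/37; mL=30/37, mR=-6/29; mL+mR=648/1073 → advance +1; mR−mL=-1092/1073 → turn -1·90°
n=5: pose=(-3,-3,E); sL=6/5, sR=30/37; mL=15/37, mR=-3/5; mL+mR=-36/185 → advance -1; mR−mL=-186/185 → turn -1·90°
n=6: pose=(-4,-3,S); sL=12/13, sR=12/37; mL=6/37, mR=-6/13; mL+mR=-144/481 → advance -1; mR−mL=-300/481 → turn -1·90°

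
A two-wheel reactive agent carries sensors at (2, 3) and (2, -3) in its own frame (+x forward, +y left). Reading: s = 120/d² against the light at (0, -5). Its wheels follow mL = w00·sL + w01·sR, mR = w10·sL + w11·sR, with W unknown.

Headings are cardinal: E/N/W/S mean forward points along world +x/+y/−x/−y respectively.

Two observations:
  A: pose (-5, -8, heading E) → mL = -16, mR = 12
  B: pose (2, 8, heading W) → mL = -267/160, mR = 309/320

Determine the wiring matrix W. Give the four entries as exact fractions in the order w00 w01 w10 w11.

-1 -1 1 -1/2

obs A: pose=(-5,-8,E) → sL=40/3, sR=8/3, mL=-16, mR=12
obs B: pose=(2,8,W) → sL=6/5, sR=15/32, mL=-267/160, mR=309/320
sensor matrix S = [[40/3, 8/3], [6/5, 15/32]]; det S = 61/20
solve [mL_A; mL_B] = S·[w00; w01] and [mR_A; mR_B] = S·[w10; w11]:
  w00 = -1, w01 = -1, w10 = 1, w11 = -1/2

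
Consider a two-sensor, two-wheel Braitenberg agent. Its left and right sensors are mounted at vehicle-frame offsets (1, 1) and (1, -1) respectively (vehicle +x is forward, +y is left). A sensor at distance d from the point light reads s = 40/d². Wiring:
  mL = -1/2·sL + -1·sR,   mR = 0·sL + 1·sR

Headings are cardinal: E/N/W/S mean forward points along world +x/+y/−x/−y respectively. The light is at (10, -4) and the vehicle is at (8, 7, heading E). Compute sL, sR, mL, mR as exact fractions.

left sensor world pos  = (9, 8); dL² = 145
right sensor world pos = (9, 6); dR² = 101
sL = 40/145 = 8/29
sR = 40/101 = 40/101
mL = -1/2·sL + -1·sR = -1564/2929
mR = 0·sL + 1·sR = 40/101

8/29 40/101 -1564/2929 40/101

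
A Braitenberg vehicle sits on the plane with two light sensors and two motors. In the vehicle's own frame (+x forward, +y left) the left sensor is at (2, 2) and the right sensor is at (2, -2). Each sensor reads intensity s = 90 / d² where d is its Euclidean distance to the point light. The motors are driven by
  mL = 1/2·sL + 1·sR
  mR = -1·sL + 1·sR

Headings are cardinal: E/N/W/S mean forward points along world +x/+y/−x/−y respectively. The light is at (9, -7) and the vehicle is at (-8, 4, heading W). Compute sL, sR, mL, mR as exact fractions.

45/221 9/53 6363/23426 -396/11713

left sensor world pos  = (-10, 2); dL² = 442
right sensor world pos = (-10, 6); dR² = 530
sL = 90/442 = 45/221
sR = 90/530 = 9/53
mL = 1/2·sL + 1·sR = 6363/23426
mR = -1·sL + 1·sR = -396/11713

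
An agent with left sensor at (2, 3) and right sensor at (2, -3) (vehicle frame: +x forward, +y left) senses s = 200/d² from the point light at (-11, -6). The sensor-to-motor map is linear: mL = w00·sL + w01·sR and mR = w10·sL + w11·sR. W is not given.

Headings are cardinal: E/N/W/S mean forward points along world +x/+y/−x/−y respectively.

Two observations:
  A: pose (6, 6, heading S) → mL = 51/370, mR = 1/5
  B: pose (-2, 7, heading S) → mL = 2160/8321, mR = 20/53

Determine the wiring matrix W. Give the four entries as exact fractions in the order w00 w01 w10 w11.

-1/2 1/2 1/2 0

obs A: pose=(6,6,S) → sL=2/5, sR=25/37, mL=51/370, mR=1/5
obs B: pose=(-2,7,S) → sL=40/53, sR=200/157, mL=2160/8321, mR=20/53
sensor matrix S = [[2/5, 25/37], [40/53, 200/157]]; det S = -120/307877
solve [mL_A; mL_B] = S·[w00; w01] and [mR_A; mR_B] = S·[w10; w11]:
  w00 = -1/2, w01 = 1/2, w10 = 1/2, w11 = 0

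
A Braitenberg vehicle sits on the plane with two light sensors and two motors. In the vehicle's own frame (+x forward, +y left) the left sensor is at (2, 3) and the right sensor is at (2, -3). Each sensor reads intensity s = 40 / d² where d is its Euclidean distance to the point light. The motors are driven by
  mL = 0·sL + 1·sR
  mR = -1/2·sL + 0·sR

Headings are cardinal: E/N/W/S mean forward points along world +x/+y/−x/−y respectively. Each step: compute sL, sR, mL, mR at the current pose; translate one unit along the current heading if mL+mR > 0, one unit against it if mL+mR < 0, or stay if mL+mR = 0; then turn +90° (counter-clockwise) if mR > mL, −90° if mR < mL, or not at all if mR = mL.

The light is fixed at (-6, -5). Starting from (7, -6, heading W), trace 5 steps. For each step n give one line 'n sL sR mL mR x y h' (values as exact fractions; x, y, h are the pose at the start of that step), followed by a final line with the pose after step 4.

0 40/137 8/25 8/25 -20/137 7 -6 W
1 20/41 20/113 20/113 -10/41 6 -6 N
2 40/197 40/221 40/221 -20/197 6 -7 E
3 5/34 10/29 10/29 -5/68 7 -7 S
4 40/157 40/121 40/121 -20/157 7 -8 W
final 6 -8 N

n=0: pose=(7,-6,W); sL=40/137, sR=8/25; mL=8/25, mR=-20/137; mL+mR=596/3425 → advance +1; mR−mL=-1596/3425 → turn -1·90°
n=1: pose=(6,-6,N); sL=20/41, sR=20/113; mL=20/113, mR=-10/41; mL+mR=-310/4633 → advance -1; mR−mL=-1950/4633 → turn -1·90°
n=2: pose=(6,-7,E); sL=40/197, sR=40/221; mL=40/221, mR=-20/197; mL+mR=3460/43537 → advance +1; mR−mL=-12300/43537 → turn -1·90°
n=3: pose=(7,-7,S); sL=5/34, sR=10/29; mL=10/29, mR=-5/68; mL+mR=535/1972 → advance +1; mR−mL=-825/1972 → turn -1·90°
n=4: pose=(7,-8,W); sL=40/157, sR=40/121; mL=40/121, mR=-20/157; mL+mR=3860/18997 → advance +1; mR−mL=-8700/18997 → turn -1·90°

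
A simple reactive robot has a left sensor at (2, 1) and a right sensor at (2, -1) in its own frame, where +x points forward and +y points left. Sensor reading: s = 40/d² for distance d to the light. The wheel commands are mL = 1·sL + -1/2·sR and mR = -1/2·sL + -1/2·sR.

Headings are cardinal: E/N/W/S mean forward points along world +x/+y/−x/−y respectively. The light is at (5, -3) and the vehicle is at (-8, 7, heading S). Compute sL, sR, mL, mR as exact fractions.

5/26 2/13 3/26 -9/52

left sensor world pos  = (-7, 5); dL² = 208
right sensor world pos = (-9, 5); dR² = 260
sL = 40/208 = 5/26
sR = 40/260 = 2/13
mL = 1·sL + -1/2·sR = 3/26
mR = -1/2·sL + -1/2·sR = -9/52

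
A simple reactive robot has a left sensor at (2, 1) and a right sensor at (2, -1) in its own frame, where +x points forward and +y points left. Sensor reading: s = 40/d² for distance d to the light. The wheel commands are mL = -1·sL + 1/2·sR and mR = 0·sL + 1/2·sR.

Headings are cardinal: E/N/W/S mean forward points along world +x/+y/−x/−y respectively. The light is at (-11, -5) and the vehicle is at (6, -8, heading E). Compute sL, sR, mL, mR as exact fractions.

left sensor world pos  = (8, -7); dL² = 365
right sensor world pos = (8, -9); dR² = 377
sL = 40/365 = 8/73
sR = 40/377 = 40/377
mL = -1·sL + 1/2·sR = -1556/27521
mR = 0·sL + 1/2·sR = 20/377

8/73 40/377 -1556/27521 20/377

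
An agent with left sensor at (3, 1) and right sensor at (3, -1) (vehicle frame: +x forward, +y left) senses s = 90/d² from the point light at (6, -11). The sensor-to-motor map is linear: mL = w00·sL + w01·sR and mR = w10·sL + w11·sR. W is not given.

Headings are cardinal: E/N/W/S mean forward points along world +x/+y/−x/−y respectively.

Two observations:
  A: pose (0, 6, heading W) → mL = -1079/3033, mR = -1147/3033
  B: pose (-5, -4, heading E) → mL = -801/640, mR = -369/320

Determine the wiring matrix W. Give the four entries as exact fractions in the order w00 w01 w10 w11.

obs A: pose=(0,6,W) → sL=90/337, sR=2/9, mL=-1079/3033, mR=-1147/3033
obs B: pose=(-5,-4,E) → sL=45/64, sR=9/10, mL=-801/640, mR=-369/320
sensor matrix S = [[90/337, 2/9], [45/64, 9/10]]; det S = 907/10784
solve [mL_A; mL_B] = S·[w00; w01] and [mR_A; mR_B] = S·[w10; w11]:
  w00 = -1/2, w01 = -1, w10 = -1, w11 = -1/2

-1/2 -1 -1 -1/2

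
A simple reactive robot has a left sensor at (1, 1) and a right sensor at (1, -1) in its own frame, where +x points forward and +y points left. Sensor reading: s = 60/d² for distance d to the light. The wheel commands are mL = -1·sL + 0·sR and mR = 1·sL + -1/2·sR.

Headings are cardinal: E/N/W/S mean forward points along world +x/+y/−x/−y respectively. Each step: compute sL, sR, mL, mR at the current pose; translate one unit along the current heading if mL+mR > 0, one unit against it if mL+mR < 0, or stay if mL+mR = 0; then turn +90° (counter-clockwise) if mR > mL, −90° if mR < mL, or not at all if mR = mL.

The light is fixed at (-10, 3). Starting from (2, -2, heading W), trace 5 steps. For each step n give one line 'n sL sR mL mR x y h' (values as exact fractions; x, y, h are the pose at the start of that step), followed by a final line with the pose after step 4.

n=0: pose=(2,-2,W); sL=60/157, sR=60/137; mL=-60/157, mR=3510/21509; mL+mR=-30/137 → advance -1; mR−mL=11730/21509 → turn +1·90°
n=1: pose=(3,-2,S); sL=15/58, sR=1/3; mL=-15/58, mR=8/87; mL+mR=-1/6 → advance -1; mR−mL=61/174 → turn +1·90°
n=2: pose=(3,-1,E); sL=12/41, sR=60/221; mL=-12/41, mR=1422/9061; mL+mR=-30/221 → advance -1; mR−mL=4074/9061 → turn +1·90°
n=3: pose=(2,-1,N); sL=6/13, sR=30/89; mL=-6/13, mR=339/1157; mL+mR=-15/89 → advance -1; mR−mL=873/1157 → turn +1·90°
n=4: pose=(2,-2,W); sL=60/157, sR=60/137; mL=-60/157, mR=3510/21509; mL+mR=-30/137 → advance -1; mR−mL=11730/21509 → turn +1·90°

0 60/157 60/137 -60/157 3510/21509 2 -2 W
1 15/58 1/3 -15/58 8/87 3 -2 S
2 12/41 60/221 -12/41 1422/9061 3 -1 E
3 6/13 30/89 -6/13 339/1157 2 -1 N
4 60/157 60/137 -60/157 3510/21509 2 -2 W
final 3 -2 S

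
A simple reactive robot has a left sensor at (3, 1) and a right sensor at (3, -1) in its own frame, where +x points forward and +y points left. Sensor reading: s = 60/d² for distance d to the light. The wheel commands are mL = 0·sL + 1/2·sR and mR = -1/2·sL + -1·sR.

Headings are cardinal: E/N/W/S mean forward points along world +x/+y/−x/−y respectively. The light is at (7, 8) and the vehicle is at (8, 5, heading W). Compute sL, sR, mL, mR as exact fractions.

3 15/2 15/4 -9

left sensor world pos  = (5, 4); dL² = 20
right sensor world pos = (5, 6); dR² = 8
sL = 60/20 = 3
sR = 60/8 = 15/2
mL = 0·sL + 1/2·sR = 15/4
mR = -1/2·sL + -1·sR = -9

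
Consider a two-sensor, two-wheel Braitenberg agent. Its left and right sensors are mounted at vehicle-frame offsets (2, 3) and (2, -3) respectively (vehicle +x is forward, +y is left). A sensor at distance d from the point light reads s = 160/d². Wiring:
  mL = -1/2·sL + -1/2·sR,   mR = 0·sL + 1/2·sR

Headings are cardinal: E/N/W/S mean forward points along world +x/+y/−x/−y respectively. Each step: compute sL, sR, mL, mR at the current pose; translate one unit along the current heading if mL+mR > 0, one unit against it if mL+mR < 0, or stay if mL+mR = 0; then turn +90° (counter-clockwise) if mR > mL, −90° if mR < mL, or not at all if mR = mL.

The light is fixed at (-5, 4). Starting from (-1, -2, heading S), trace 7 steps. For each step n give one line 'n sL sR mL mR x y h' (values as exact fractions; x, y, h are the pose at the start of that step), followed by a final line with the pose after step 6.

0 160/113 32/13 -2848/1469 16/13 -1 -2 S
1 4 8/5 -14/5 4/5 -1 -1 E
2 160/9 32/9 -32/3 16/9 -2 -1 N
3 80/41 16 -368/41 8 -2 -2 W
4 160/113 32/13 -2848/1469 16/13 -1 -2 S
5 4 8/5 -14/5 4/5 -1 -1 E
6 160/9 32/9 -32/3 16/9 -2 -1 N
final -2 -2 W

n=0: pose=(-1,-2,S); sL=160/113, sR=32/13; mL=-2848/1469, mR=16/13; mL+mR=-80/113 → advance -1; mR−mL=4656/1469 → turn +1·90°
n=1: pose=(-1,-1,E); sL=4, sR=8/5; mL=-14/5, mR=4/5; mL+mR=-2 → advance -1; mR−mL=18/5 → turn +1·90°
n=2: pose=(-2,-1,N); sL=160/9, sR=32/9; mL=-32/3, mR=16/9; mL+mR=-80/9 → advance -1; mR−mL=112/9 → turn +1·90°
n=3: pose=(-2,-2,W); sL=80/41, sR=16; mL=-368/41, mR=8; mL+mR=-40/41 → advance -1; mR−mL=696/41 → turn +1·90°
n=4: pose=(-1,-2,S); sL=160/113, sR=32/13; mL=-2848/1469, mR=16/13; mL+mR=-80/113 → advance -1; mR−mL=4656/1469 → turn +1·90°
n=5: pose=(-1,-1,E); sL=4, sR=8/5; mL=-14/5, mR=4/5; mL+mR=-2 → advance -1; mR−mL=18/5 → turn +1·90°
n=6: pose=(-2,-1,N); sL=160/9, sR=32/9; mL=-32/3, mR=16/9; mL+mR=-80/9 → advance -1; mR−mL=112/9 → turn +1·90°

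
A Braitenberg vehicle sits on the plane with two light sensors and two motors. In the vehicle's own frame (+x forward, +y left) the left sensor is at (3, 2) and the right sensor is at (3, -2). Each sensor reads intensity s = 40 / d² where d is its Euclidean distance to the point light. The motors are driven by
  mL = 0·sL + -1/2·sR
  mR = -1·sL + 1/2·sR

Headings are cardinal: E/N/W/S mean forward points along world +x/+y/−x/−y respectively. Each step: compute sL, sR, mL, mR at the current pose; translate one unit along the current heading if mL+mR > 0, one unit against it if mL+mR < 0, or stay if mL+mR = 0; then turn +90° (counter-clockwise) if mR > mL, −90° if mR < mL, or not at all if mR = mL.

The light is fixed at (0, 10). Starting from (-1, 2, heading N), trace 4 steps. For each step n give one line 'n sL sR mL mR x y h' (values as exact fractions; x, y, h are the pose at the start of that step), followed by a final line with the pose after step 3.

n=0: pose=(-1,2,N); sL=20/17, sR=20/13; mL=-10/13, mR=-90/221; mL+mR=-20/17 → advance -1; mR−mL=80/221 → turn +1·90°
n=1: pose=(-1,1,W); sL=40/137, sR=8/13; mL=-4/13, mR=28/1781; mL+mR=-40/137 → advance -1; mR−mL=576/1781 → turn +1·90°
n=2: pose=(0,1,S); sL=10/37, sR=10/37; mL=-5/37, mR=-5/37; mL+mR=-10/37 → advance -1; mR−mL=0 → turn +0·90°
n=3: pose=(0,2,S); sL=8/25, sR=8/25; mL=-4/25, mR=-4/25; mL+mR=-8/25 → advance -1; mR−mL=0 → turn +0·90°

0 20/17 20/13 -10/13 -90/221 -1 2 N
1 40/137 8/13 -4/13 28/1781 -1 1 W
2 10/37 10/37 -5/37 -5/37 0 1 S
3 8/25 8/25 -4/25 -4/25 0 2 S
final 0 3 S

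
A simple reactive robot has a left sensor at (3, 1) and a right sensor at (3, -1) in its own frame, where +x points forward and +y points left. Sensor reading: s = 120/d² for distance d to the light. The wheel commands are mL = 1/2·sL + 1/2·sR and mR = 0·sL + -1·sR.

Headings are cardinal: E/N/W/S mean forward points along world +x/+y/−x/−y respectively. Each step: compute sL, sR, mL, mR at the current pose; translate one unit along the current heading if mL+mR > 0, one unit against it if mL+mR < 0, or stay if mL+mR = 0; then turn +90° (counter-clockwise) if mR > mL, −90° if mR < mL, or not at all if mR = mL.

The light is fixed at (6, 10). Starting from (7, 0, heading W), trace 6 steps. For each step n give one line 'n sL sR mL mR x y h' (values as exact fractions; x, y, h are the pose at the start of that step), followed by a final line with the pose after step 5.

n=0: pose=(7,0,W); sL=24/25, sR=24/17; mL=504/425, mR=-24/17; mL+mR=-96/425 → advance -1; mR−mL=-1104/425 → turn -1·90°
n=1: pose=(8,0,N); sL=12/5, sR=60/29; mL=324/145, mR=-60/29; mL+mR=24/145 → advance +1; mR−mL=-624/145 → turn -1·90°
n=2: pose=(8,1,E); sL=120/89, sR=24/25; mL=2568/2225, mR=-24/25; mL+mR=432/2225 → advance +1; mR−mL=-4704/2225 → turn -1·90°
n=3: pose=(9,1,S); sL=3/4, sR=30/37; mL=231/296, mR=-30/37; mL+mR=-9/296 → advance -1; mR−mL=-471/296 → turn -1·90°
n=4: pose=(9,2,W); sL=40/27, sR=120/49; mL=2600/1323, mR=-120/49; mL+mR=-640/1323 → advance -1; mR−mL=-5840/1323 → turn -1·90°
n=5: pose=(10,2,N); sL=60/17, sR=12/5; mL=252/85, mR=-12/5; mL+mR=48/85 → advance +1; mR−mL=-456/85 → turn -1·90°

0 24/25 24/17 504/425 -24/17 7 0 W
1 12/5 60/29 324/145 -60/29 8 0 N
2 120/89 24/25 2568/2225 -24/25 8 1 E
3 3/4 30/37 231/296 -30/37 9 1 S
4 40/27 120/49 2600/1323 -120/49 9 2 W
5 60/17 12/5 252/85 -12/5 10 2 N
final 10 3 E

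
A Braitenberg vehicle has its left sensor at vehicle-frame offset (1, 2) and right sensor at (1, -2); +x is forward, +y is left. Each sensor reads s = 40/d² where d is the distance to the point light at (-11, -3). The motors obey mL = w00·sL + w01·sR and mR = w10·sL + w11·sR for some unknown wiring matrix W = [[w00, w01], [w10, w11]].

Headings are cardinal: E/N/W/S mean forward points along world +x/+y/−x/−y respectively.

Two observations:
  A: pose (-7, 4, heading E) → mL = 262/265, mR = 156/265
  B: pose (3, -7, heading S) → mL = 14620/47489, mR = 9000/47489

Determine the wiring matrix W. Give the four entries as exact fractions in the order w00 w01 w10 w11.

obs A: pose=(-7,4,E) → sL=20/53, sR=4/5, mL=262/265, mR=156/265
obs B: pose=(3,-7,S) → sL=40/281, sR=40/169, mL=14620/47489, mR=9000/47489
sensor matrix S = [[20/53, 4/5], [40/281, 40/169]]; det S = -61824/2516917
solve [mL_A; mL_B] = S·[w00; w01] and [mR_A; mR_B] = S·[w10; w11]:
  w00 = 1/2, w01 = 1, w10 = 1/2, w11 = 1/2

1/2 1 1/2 1/2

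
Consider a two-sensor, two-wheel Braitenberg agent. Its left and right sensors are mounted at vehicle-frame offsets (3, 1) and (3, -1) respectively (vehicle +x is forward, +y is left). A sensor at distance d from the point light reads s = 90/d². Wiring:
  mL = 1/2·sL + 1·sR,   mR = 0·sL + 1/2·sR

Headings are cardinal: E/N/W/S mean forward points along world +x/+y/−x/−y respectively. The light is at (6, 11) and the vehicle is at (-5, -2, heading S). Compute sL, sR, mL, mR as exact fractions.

left sensor world pos  = (-4, -5); dL² = 356
right sensor world pos = (-6, -5); dR² = 400
sL = 90/356 = 45/178
sR = 90/400 = 9/40
mL = 1/2·sL + 1·sR = 1251/3560
mR = 0·sL + 1/2·sR = 9/80

45/178 9/40 1251/3560 9/80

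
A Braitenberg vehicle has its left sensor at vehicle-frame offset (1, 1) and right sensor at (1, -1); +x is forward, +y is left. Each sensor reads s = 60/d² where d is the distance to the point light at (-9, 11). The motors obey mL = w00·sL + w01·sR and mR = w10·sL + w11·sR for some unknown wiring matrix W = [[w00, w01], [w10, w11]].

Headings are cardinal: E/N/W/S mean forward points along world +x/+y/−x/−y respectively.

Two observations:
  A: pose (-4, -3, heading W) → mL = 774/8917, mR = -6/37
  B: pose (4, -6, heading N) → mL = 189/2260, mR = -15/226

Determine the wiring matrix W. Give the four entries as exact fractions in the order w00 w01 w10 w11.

1 -1/2 0 -1/2

obs A: pose=(-4,-3,W) → sL=60/241, sR=12/37, mL=774/8917, mR=-6/37
obs B: pose=(4,-6,N) → sL=3/20, sR=15/113, mL=189/2260, mR=-15/226
sensor matrix S = [[60/241, 12/37], [3/20, 15/113]]; det S = -78597/5038105
solve [mL_A; mL_B] = S·[w00; w01] and [mR_A; mR_B] = S·[w10; w11]:
  w00 = 1, w01 = -1/2, w10 = 0, w11 = -1/2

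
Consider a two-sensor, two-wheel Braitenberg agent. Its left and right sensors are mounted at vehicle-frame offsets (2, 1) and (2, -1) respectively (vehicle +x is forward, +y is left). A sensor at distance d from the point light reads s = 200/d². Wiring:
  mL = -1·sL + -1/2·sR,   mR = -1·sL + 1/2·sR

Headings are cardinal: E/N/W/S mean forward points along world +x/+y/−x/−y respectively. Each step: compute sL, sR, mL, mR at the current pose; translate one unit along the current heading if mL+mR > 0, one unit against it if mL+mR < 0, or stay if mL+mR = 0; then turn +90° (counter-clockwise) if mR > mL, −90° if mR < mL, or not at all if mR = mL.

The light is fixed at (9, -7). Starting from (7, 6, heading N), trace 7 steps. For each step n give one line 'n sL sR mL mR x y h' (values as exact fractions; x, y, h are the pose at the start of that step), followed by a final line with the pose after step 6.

n=0: pose=(7,6,N); sL=100/117, sR=100/113; mL=-17150/13221, mR=-5450/13221; mL+mR=-200/117 → advance -1; mR−mL=100/113 → turn +1·90°
n=1: pose=(7,5,W); sL=200/137, sR=40/37; mL=-10140/5069, mR=-4660/5069; mL+mR=-400/137 → advance -1; mR−mL=40/37 → turn +1·90°
n=2: pose=(8,5,S); sL=2, sR=25/13; mL=-77/26, mR=-27/26; mL+mR=-4 → advance -1; mR−mL=25/13 → turn +1·90°
n=3: pose=(8,6,E); sL=200/197, sR=40/29; mL=-9740/5713, mR=-1860/5713; mL+mR=-400/197 → advance -1; mR−mL=40/29 → turn +1·90°
n=4: pose=(7,6,N); sL=100/117, sR=100/113; mL=-17150/13221, mR=-5450/13221; mL+mR=-200/117 → advance -1; mR−mL=100/113 → turn +1·90°
n=5: pose=(7,5,W); sL=200/137, sR=40/37; mL=-10140/5069, mR=-4660/5069; mL+mR=-400/137 → advance -1; mR−mL=40/37 → turn +1·90°
n=6: pose=(8,5,S); sL=2, sR=25/13; mL=-77/26, mR=-27/26; mL+mR=-4 → advance -1; mR−mL=25/13 → turn +1·90°

0 100/117 100/113 -17150/13221 -5450/13221 7 6 N
1 200/137 40/37 -10140/5069 -4660/5069 7 5 W
2 2 25/13 -77/26 -27/26 8 5 S
3 200/197 40/29 -9740/5713 -1860/5713 8 6 E
4 100/117 100/113 -17150/13221 -5450/13221 7 6 N
5 200/137 40/37 -10140/5069 -4660/5069 7 5 W
6 2 25/13 -77/26 -27/26 8 5 S
final 8 6 E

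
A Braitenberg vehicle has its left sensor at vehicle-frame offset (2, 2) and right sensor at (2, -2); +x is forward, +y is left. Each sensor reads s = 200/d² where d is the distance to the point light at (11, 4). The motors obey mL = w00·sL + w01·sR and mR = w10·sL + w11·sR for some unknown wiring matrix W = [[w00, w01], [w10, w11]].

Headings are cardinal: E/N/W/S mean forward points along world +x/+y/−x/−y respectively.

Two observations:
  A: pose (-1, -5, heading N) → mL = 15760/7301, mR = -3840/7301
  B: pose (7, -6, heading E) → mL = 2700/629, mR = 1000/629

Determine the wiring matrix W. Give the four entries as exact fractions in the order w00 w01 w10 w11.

1 1 1 -1

obs A: pose=(-1,-5,N) → sL=40/49, sR=200/149, mL=15760/7301, mR=-3840/7301
obs B: pose=(7,-6,E) → sL=50/17, sR=50/37, mL=2700/629, mR=1000/629
sensor matrix S = [[40/49, 200/149], [50/17, 50/37]]; det S = -13064000/4592329
solve [mL_A; mL_B] = S·[w00; w01] and [mR_A; mR_B] = S·[w10; w11]:
  w00 = 1, w01 = 1, w10 = 1, w11 = -1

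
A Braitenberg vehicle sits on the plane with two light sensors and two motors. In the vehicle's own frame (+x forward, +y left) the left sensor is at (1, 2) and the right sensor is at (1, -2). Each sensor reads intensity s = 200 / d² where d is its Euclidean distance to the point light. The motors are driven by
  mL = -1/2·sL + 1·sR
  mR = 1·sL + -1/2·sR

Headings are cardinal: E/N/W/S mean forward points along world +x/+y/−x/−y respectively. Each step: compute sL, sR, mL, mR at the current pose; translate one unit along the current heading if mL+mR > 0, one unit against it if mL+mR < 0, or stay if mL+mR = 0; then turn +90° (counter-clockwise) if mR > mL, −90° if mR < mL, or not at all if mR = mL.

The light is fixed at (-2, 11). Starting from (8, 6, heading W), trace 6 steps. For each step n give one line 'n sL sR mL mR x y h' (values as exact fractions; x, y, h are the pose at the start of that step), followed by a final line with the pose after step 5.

0 20/13 20/9 170/117 50/117 8 6 W
1 40/13 200/137 -140/1781 4180/1781 7 6 N
2 2 50/17 33/17 9/17 7 7 W
3 40/9 200/109 -380/981 3460/981 6 7 N
4 100/37 4 98/37 26/37 6 8 W
5 200/29 40/17 -540/493 2820/493 5 8 N
final 5 9 W

n=0: pose=(8,6,W); sL=20/13, sR=20/9; mL=170/117, mR=50/117; mL+mR=220/117 → advance +1; mR−mL=-40/39 → turn -1·90°
n=1: pose=(7,6,N); sL=40/13, sR=200/137; mL=-140/1781, mR=4180/1781; mL+mR=4040/1781 → advance +1; mR−mL=4320/1781 → turn +1·90°
n=2: pose=(7,7,W); sL=2, sR=50/17; mL=33/17, mR=9/17; mL+mR=42/17 → advance +1; mR−mL=-24/17 → turn -1·90°
n=3: pose=(6,7,N); sL=40/9, sR=200/109; mL=-380/981, mR=3460/981; mL+mR=3080/981 → advance +1; mR−mL=1280/327 → turn +1·90°
n=4: pose=(6,8,W); sL=100/37, sR=4; mL=98/37, mR=26/37; mL+mR=124/37 → advance +1; mR−mL=-72/37 → turn -1·90°
n=5: pose=(5,8,N); sL=200/29, sR=40/17; mL=-540/493, mR=2820/493; mL+mR=2280/493 → advance +1; mR−mL=3360/493 → turn +1·90°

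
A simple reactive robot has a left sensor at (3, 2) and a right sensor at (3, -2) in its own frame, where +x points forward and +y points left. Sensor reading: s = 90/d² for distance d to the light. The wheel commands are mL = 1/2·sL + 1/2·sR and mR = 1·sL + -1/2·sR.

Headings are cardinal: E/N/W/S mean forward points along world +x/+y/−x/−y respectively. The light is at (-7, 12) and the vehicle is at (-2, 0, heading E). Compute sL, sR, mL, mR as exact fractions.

left sensor world pos  = (1, 2); dL² = 164
right sensor world pos = (1, -2); dR² = 260
sL = 90/164 = 45/82
sR = 90/260 = 9/26
mL = 1/2·sL + 1/2·sR = 477/1066
mR = 1·sL + -1/2·sR = 801/2132

45/82 9/26 477/1066 801/2132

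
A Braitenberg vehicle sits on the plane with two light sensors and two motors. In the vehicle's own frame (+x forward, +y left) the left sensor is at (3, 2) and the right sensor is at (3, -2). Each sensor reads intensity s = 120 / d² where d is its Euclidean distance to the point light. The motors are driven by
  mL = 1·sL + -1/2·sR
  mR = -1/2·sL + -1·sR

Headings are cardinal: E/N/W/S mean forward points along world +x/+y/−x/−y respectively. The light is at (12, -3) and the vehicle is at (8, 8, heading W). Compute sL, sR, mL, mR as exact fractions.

12/13 60/109 918/1417 -1434/1417

left sensor world pos  = (5, 6); dL² = 130
right sensor world pos = (5, 10); dR² = 218
sL = 120/130 = 12/13
sR = 120/218 = 60/109
mL = 1·sL + -1/2·sR = 918/1417
mR = -1/2·sL + -1·sR = -1434/1417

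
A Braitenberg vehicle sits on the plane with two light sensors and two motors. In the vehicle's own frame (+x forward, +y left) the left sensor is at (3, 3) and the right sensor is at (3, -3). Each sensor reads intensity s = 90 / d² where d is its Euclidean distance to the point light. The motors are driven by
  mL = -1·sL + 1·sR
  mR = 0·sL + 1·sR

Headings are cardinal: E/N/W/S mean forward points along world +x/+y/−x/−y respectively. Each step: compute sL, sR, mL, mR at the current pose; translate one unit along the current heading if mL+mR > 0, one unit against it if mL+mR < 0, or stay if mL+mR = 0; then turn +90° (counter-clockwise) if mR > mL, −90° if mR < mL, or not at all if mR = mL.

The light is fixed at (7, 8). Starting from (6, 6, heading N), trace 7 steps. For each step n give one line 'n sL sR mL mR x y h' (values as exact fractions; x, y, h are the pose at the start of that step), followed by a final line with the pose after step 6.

0 90/17 18 216/17 18 6 6 N
1 45/16 9/2 27/16 9/2 6 7 W
2 90/17 90/41 -2160/697 90/41 5 7 S
3 9 9 0 9 5 8 E
4 18/5 90/13 216/65 90/13 6 8 N
5 9/2 45/16 -27/16 45/16 6 9 W
6 18 90/29 -432/29 90/29 5 9 S
final 5 10 E

n=0: pose=(6,6,N); sL=90/17, sR=18; mL=216/17, mR=18; mL+mR=522/17 → advance +1; mR−mL=90/17 → turn +1·90°
n=1: pose=(6,7,W); sL=45/16, sR=9/2; mL=27/16, mR=9/2; mL+mR=99/16 → advance +1; mR−mL=45/16 → turn +1·90°
n=2: pose=(5,7,S); sL=90/17, sR=90/41; mL=-2160/697, mR=90/41; mL+mR=-630/697 → advance -1; mR−mL=90/17 → turn +1·90°
n=3: pose=(5,8,E); sL=9, sR=9; mL=0, mR=9; mL+mR=9 → advance +1; mR−mL=9 → turn +1·90°
n=4: pose=(6,8,N); sL=18/5, sR=90/13; mL=216/65, mR=90/13; mL+mR=666/65 → advance +1; mR−mL=18/5 → turn +1·90°
n=5: pose=(6,9,W); sL=9/2, sR=45/16; mL=-27/16, mR=45/16; mL+mR=9/8 → advance +1; mR−mL=9/2 → turn +1·90°
n=6: pose=(5,9,S); sL=18, sR=90/29; mL=-432/29, mR=90/29; mL+mR=-342/29 → advance -1; mR−mL=18 → turn +1·90°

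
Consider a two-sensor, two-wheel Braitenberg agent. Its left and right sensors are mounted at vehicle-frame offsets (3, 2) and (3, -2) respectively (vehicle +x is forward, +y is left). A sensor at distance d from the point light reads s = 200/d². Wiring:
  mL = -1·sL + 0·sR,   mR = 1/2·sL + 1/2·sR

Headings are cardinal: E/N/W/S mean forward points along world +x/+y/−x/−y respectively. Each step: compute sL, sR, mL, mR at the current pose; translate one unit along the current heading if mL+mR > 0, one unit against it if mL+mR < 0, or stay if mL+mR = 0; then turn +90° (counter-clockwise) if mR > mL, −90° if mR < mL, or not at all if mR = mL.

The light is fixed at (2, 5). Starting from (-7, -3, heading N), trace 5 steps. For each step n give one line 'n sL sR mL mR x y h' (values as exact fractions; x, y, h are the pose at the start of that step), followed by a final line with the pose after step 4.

0 100/73 100/37 -100/73 5500/2701 -7 -3 N
1 8/9 200/169 -8/9 1576/1521 -7 -2 W
2 50/41 50/61 -50/41 2550/2501 -8 -2 S
3 40/13 200/113 -40/13 3560/1469 -8 -1 E
4 100/89 20/9 -100/89 1340/801 -9 -1 N
final -9 0 W

n=0: pose=(-7,-3,N); sL=100/73, sR=100/37; mL=-100/73, mR=5500/2701; mL+mR=1800/2701 → advance +1; mR−mL=9200/2701 → turn +1·90°
n=1: pose=(-7,-2,W); sL=8/9, sR=200/169; mL=-8/9, mR=1576/1521; mL+mR=224/1521 → advance +1; mR−mL=976/507 → turn +1·90°
n=2: pose=(-8,-2,S); sL=50/41, sR=50/61; mL=-50/41, mR=2550/2501; mL+mR=-500/2501 → advance -1; mR−mL=5600/2501 → turn +1·90°
n=3: pose=(-8,-1,E); sL=40/13, sR=200/113; mL=-40/13, mR=3560/1469; mL+mR=-960/1469 → advance -1; mR−mL=8080/1469 → turn +1·90°
n=4: pose=(-9,-1,N); sL=100/89, sR=20/9; mL=-100/89, mR=1340/801; mL+mR=440/801 → advance +1; mR−mL=2240/801 → turn +1·90°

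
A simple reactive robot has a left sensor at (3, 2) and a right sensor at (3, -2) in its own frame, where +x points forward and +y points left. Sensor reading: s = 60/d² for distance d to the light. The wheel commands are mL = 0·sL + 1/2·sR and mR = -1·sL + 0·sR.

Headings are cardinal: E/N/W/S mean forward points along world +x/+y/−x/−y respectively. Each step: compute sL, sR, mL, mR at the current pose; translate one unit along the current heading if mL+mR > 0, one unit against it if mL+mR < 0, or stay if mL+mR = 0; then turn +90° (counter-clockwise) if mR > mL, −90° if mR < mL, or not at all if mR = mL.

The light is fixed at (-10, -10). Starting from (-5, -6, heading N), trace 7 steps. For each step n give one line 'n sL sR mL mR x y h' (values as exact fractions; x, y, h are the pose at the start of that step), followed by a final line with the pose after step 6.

n=0: pose=(-5,-6,N); sL=30/29, sR=30/49; mL=15/49, mR=-30/29; mL+mR=-1035/1421 → advance -1; mR−mL=-1905/1421 → turn -1·90°
n=1: pose=(-5,-7,E); sL=60/89, sR=12/13; mL=6/13, mR=-60/89; mL+mR=-246/1157 → advance -1; mR−mL=-1314/1157 → turn -1·90°
n=2: pose=(-6,-7,S); sL=5/3, sR=15; mL=15/2, mR=-5/3; mL+mR=35/6 → advance +1; mR−mL=-55/6 → turn -1·90°
n=3: pose=(-6,-8,W); sL=60, sR=60/17; mL=30/17, mR=-60; mL+mR=-990/17 → advance -1; mR−mL=-1050/17 → turn -1·90°
n=4: pose=(-5,-8,N); sL=30/17, sR=30/37; mL=15/37, mR=-30/17; mL+mR=-855/629 → advance -1; mR−mL=-1365/629 → turn -1·90°
n=5: pose=(-5,-9,E); sL=60/73, sR=12/13; mL=6/13, mR=-60/73; mL+mR=-342/949 → advance -1; mR−mL=-1218/949 → turn -1·90°
n=6: pose=(-6,-9,S); sL=3/2, sR=15/2; mL=15/4, mR=-3/2; mL+mR=9/4 → advance +1; mR−mL=-21/4 → turn -1·90°

0 30/29 30/49 15/49 -30/29 -5 -6 N
1 60/89 12/13 6/13 -60/89 -5 -7 E
2 5/3 15 15/2 -5/3 -6 -7 S
3 60 60/17 30/17 -60 -6 -8 W
4 30/17 30/37 15/37 -30/17 -5 -8 N
5 60/73 12/13 6/13 -60/73 -5 -9 E
6 3/2 15/2 15/4 -3/2 -6 -9 S
final -6 -10 W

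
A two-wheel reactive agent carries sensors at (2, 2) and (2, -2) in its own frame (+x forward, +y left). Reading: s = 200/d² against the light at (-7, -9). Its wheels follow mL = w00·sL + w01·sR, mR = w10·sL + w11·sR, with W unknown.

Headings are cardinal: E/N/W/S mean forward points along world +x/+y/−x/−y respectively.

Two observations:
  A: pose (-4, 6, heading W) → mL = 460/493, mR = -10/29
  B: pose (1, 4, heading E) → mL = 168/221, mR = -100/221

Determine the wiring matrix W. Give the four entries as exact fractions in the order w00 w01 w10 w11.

obs A: pose=(-4,6,W) → sL=20/17, sR=20/29, mL=460/493, mR=-10/29
obs B: pose=(1,4,E) → sL=8/13, sR=200/221, mL=168/221, mR=-100/221
sensor matrix S = [[20/17, 20/29], [8/13, 200/221]]; det S = 69760/108953
solve [mL_A; mL_B] = S·[w00; w01] and [mR_A; mR_B] = S·[w10; w11]:
  w00 = 1/2, w01 = 1/2, w10 = 0, w11 = -1/2

1/2 1/2 0 -1/2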